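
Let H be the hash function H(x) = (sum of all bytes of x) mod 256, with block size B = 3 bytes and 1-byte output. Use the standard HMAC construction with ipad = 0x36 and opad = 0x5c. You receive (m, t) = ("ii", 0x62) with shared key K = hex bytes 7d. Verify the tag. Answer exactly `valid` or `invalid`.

valid

Key hex bytes 7d is 1 byte ≤ B = 3; zero-pad to 3 bytes: K' = 7d 00 00.
K' ⊕ ipad = 4b 36 36; K' ⊕ opad = 21 5c 5c.
Inner hash: sum = 75+54+54+105+105 = 393; mod 256 = 137 → 89.
Outer hash (recomputed tag): sum = 33+92+92+137 = 354; mod 256 = 98 → 62.
Recomputed tag = 62; claimed = 62 → match.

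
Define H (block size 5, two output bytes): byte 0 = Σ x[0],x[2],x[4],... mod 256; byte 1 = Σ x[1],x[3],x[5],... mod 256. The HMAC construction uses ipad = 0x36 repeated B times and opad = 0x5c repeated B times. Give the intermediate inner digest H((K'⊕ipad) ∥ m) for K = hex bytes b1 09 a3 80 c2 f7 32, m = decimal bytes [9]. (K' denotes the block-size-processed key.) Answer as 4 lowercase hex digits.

eaf5

Key hex bytes b1 09 a3 80 c2 f7 32 is 7 bytes > B = 5, so hash it first: H(key) = 48 80, then zero-pad to 5 bytes: K' = 48 80 00 00 00.
K' ⊕ ipad = 7e b6 36 36 36.
Inner input = 7e b6 36 36 36 ∥ 09.
Inner hash: even-index sum = 234 mod 256 = 234; odd-index sum = 245 mod 256 = 245 → ea f5.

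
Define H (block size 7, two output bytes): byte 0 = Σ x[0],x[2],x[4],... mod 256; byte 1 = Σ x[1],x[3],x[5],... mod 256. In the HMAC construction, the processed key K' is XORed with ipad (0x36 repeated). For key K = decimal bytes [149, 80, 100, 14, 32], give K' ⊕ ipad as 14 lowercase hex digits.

Key decimal bytes [149, 80, 100, 14, 32] = 95 50 64 0e 20 is 5 bytes ≤ B = 7; zero-pad to 7 bytes: K' = 95 50 64 0e 20 00 00.
XOR each byte with 0x36: 95⊕36=a3, 50⊕36=66, 64⊕36=52, 0e⊕36=38, 20⊕36=16, 00⊕36=36, 00⊕36=36.

a3665238163636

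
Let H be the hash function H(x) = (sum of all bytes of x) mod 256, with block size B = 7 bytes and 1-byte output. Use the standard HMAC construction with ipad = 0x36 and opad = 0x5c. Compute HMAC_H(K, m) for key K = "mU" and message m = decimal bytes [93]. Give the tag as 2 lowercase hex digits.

Key "mU" = 6d 55 is 2 bytes ≤ B = 7; zero-pad to 7 bytes: K' = 6d 55 00 00 00 00 00.
K' ⊕ ipad = 5b 63 36 36 36 36 36.  K' ⊕ opad = 31 09 5c 5c 5c 5c 5c.
Inner input = (K'⊕ipad) ∥ m = 5b 63 36 36 36 36 36 ∥ 5d.
Inner hash: sum = 91+99+54+54+54+54+54+93 = 553; mod 256 = 41 → 29.
Outer input = (K'⊕opad) ∥ inner = 31 09 5c 5c 5c 5c 5c ∥ 29.
Outer hash (tag): sum = 49+9+92+92+92+92+92+41 = 559; mod 256 = 47 → 2f.

2f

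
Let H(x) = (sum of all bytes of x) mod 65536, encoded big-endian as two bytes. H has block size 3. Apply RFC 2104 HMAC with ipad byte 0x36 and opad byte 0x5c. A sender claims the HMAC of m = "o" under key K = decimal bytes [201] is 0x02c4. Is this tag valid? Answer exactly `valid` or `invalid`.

Key decimal bytes [201] = c9 is 1 byte ≤ B = 3; zero-pad to 3 bytes: K' = c9 00 00.
K' ⊕ ipad = ff 36 36; K' ⊕ opad = 95 5c 5c.
Inner hash: sum = 255+54+54+111 = 474 → 01 da.
Outer hash (recomputed tag): sum = 149+92+92+1+218 = 552 → 02 28.
Recomputed tag = 0228; claimed = 02c4 → mismatch.

invalid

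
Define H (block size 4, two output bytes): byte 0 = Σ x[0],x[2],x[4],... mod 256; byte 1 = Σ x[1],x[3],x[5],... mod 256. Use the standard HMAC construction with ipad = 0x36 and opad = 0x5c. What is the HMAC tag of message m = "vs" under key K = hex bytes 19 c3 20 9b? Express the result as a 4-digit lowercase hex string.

Key hex bytes 19 c3 20 9b is exactly B = 4 bytes: K' = 19 c3 20 9b.
K' ⊕ ipad = 2f f5 16 ad.  K' ⊕ opad = 45 9f 7c c7.
Inner input = (K'⊕ipad) ∥ m = 2f f5 16 ad ∥ 76 73.
Inner hash: even-index sum = 187 mod 256 = 187; odd-index sum = 533 mod 256 = 21 → bb 15.
Outer input = (K'⊕opad) ∥ inner = 45 9f 7c c7 ∥ bb 15.
Outer hash (tag): even-index sum = 380 mod 256 = 124; odd-index sum = 379 mod 256 = 123 → 7c 7b.

7c7b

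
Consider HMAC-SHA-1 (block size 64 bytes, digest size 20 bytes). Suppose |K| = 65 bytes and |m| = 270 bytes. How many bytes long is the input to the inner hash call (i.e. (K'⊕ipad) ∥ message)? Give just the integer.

Key is 65 > 64 bytes, so it is hashed to 20 bytes then zero-padded to 64: |K'| = 64.
Inner input = (K'⊕ipad) ∥ m → 64 + 270 = 334 bytes.

334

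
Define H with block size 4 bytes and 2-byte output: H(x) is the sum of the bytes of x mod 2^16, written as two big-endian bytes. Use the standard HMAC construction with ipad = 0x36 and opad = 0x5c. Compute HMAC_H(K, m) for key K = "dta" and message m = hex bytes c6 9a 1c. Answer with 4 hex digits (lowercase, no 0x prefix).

0198

Key "dta" = 64 74 61 is 3 bytes ≤ B = 4; zero-pad to 4 bytes: K' = 64 74 61 00.
K' ⊕ ipad = 52 42 57 36.  K' ⊕ opad = 38 28 3d 5c.
Inner input = (K'⊕ipad) ∥ m = 52 42 57 36 ∥ c6 9a 1c.
Inner hash: sum = 82+66+87+54+198+154+28 = 669 → 02 9d.
Outer input = (K'⊕opad) ∥ inner = 38 28 3d 5c ∥ 02 9d.
Outer hash (tag): sum = 56+40+61+92+2+157 = 408 → 01 98.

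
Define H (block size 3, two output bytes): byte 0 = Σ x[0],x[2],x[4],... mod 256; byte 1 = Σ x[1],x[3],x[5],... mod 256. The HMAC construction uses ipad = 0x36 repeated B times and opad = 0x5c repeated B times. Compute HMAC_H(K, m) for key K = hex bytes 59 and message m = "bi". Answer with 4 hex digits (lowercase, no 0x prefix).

f96a

Key hex bytes 59 is 1 byte ≤ B = 3; zero-pad to 3 bytes: K' = 59 00 00.
K' ⊕ ipad = 6f 36 36.  K' ⊕ opad = 05 5c 5c.
Inner input = (K'⊕ipad) ∥ m = 6f 36 36 ∥ 62 69.
Inner hash: even-index sum = 270 mod 256 = 14; odd-index sum = 152 mod 256 = 152 → 0e 98.
Outer input = (K'⊕opad) ∥ inner = 05 5c 5c ∥ 0e 98.
Outer hash (tag): even-index sum = 249 mod 256 = 249; odd-index sum = 106 mod 256 = 106 → f9 6a.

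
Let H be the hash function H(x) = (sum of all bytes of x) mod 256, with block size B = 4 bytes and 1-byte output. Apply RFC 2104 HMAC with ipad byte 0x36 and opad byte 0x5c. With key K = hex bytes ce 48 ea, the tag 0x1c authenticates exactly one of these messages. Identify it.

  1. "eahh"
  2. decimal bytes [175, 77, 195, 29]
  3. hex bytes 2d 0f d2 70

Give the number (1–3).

Key hex bytes ce 48 ea is 3 bytes ≤ B = 4; zero-pad to 4 bytes: K' = ce 48 ea 00.
K' ⊕ ipad = f8 7e dc 36; K' ⊕ opad = 92 14 b6 5c.
m1: inner = H(f8 7e dc 36 65 61 68 68) = 1e; tag = H(92 14 b6 5c 1e) = d6
m2: inner = H(f8 7e dc 36 af 4d c3 1d) = 64; tag = H(92 14 b6 5c 64) = 1c ← matches
m3: inner = H(f8 7e dc 36 2d 0f d2 70) = 06; tag = H(92 14 b6 5c 06) = be

2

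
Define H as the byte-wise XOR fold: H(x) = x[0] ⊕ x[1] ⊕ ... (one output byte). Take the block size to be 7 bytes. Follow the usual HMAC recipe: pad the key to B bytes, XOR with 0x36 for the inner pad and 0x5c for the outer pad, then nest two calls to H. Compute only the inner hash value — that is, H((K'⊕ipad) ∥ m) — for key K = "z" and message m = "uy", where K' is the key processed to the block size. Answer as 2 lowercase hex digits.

Key "z" = 7a is 1 byte ≤ B = 7; zero-pad to 7 bytes: K' = 7a 00 00 00 00 00 00.
K' ⊕ ipad = 4c 36 36 36 36 36 36.
Inner input = 4c 36 36 36 36 36 36 ∥ 75 79.
Inner hash: XOR 4c⊕36⊕36⊕36⊕36⊕36⊕36⊕75⊕79 = 40.

40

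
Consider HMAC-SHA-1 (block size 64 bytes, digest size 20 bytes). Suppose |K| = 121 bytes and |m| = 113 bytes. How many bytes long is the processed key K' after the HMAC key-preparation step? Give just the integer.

Key is 121 > 64 bytes, so it is hashed to 20 bytes then zero-padded to 64: |K'| = 64.

64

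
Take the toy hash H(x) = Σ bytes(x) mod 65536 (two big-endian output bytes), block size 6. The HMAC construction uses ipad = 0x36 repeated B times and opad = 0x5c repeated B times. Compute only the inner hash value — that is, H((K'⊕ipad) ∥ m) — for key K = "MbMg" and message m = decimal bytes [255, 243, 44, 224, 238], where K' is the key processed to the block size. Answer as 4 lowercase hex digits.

Key "MbMg" = 4d 62 4d 67 is 4 bytes ≤ B = 6; zero-pad to 6 bytes: K' = 4d 62 4d 67 00 00.
K' ⊕ ipad = 7b 54 7b 51 36 36.
Inner input = 7b 54 7b 51 36 36 ∥ ff f3 2c e0 ee.
Inner hash: sum = 123+84+123+81+54+54+255+243+44+224+238 = 1523 → 05 f3.

05f3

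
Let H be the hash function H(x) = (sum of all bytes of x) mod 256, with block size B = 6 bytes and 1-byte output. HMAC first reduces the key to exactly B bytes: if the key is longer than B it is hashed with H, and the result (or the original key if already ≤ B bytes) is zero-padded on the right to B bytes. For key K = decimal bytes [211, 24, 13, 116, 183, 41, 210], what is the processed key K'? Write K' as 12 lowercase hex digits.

|K| = 7 > B = 6, so first hash the key.
H(K): sum = 211+24+13+116+183+41+210 = 798; mod 256 = 30 → 1e.
Zero-pad H(K) = 1e to 6 bytes: K' = 1e 00 00 00 00 00.

1e0000000000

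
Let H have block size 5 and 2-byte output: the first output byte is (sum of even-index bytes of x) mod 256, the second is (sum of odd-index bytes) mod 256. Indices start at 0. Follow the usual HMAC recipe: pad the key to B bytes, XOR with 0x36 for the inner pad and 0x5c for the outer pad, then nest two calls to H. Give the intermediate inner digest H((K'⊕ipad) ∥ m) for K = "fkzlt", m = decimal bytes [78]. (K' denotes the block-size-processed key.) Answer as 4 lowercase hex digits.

de05

Key "fkzlt" = 66 6b 7a 6c 74 is exactly B = 5 bytes: K' = 66 6b 7a 6c 74.
K' ⊕ ipad = 50 5d 4c 5a 42.
Inner input = 50 5d 4c 5a 42 ∥ 4e.
Inner hash: even-index sum = 222 mod 256 = 222; odd-index sum = 261 mod 256 = 5 → de 05.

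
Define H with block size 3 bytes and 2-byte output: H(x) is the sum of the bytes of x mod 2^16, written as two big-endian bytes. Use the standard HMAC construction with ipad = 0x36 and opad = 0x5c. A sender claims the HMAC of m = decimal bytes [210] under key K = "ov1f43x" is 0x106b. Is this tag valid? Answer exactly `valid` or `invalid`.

invalid

Key "ov1f43x" = 6f 76 31 66 34 33 78 is 7 bytes > B = 3, so hash it first: H(key) = 02 5b, then zero-pad to 3 bytes: K' = 02 5b 00.
K' ⊕ ipad = 34 6d 36; K' ⊕ opad = 5e 07 5c.
Inner hash: sum = 52+109+54+210 = 425 → 01 a9.
Outer hash (recomputed tag): sum = 94+7+92+1+169 = 363 → 01 6b.
Recomputed tag = 016b; claimed = 106b → mismatch.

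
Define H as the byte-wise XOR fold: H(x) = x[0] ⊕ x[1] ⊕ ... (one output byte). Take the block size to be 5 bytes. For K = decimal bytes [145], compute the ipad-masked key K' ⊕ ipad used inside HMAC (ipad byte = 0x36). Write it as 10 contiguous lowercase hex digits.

Key decimal bytes [145] = 91 is 1 byte ≤ B = 5; zero-pad to 5 bytes: K' = 91 00 00 00 00.
XOR each byte with 0x36: 91⊕36=a7, 00⊕36=36, 00⊕36=36, 00⊕36=36, 00⊕36=36.

a736363636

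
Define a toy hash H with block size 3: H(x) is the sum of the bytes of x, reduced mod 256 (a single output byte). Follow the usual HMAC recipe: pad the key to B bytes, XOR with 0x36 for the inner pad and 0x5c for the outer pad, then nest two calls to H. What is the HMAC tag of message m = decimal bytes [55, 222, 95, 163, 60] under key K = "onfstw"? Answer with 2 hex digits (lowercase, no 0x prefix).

Key "onfstw" = 6f 6e 66 73 74 77 is 6 bytes > B = 3, so hash it first: H(key) = a1, then zero-pad to 3 bytes: K' = a1 00 00.
K' ⊕ ipad = 97 36 36.  K' ⊕ opad = fd 5c 5c.
Inner input = (K'⊕ipad) ∥ m = 97 36 36 ∥ 37 de 5f a3 3c.
Inner hash: sum = 151+54+54+55+222+95+163+60 = 854; mod 256 = 86 → 56.
Outer input = (K'⊕opad) ∥ inner = fd 5c 5c ∥ 56.
Outer hash (tag): sum = 253+92+92+86 = 523; mod 256 = 11 → 0b.

0b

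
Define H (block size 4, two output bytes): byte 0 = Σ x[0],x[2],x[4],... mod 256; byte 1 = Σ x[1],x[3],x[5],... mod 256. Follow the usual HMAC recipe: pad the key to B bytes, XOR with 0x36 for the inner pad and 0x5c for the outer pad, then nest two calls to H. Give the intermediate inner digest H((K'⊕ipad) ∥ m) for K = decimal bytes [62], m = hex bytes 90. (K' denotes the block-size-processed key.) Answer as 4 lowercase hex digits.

Key decimal bytes [62] = 3e is 1 byte ≤ B = 4; zero-pad to 4 bytes: K' = 3e 00 00 00.
K' ⊕ ipad = 08 36 36 36.
Inner input = 08 36 36 36 ∥ 90.
Inner hash: even-index sum = 206 mod 256 = 206; odd-index sum = 108 mod 256 = 108 → ce 6c.

ce6c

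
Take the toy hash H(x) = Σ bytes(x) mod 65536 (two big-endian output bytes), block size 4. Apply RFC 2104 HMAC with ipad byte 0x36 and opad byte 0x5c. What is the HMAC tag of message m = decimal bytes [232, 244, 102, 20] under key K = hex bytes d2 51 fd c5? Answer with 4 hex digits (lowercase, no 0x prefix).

0239

Key hex bytes d2 51 fd c5 is exactly B = 4 bytes: K' = d2 51 fd c5.
K' ⊕ ipad = e4 67 cb f3.  K' ⊕ opad = 8e 0d a1 99.
Inner input = (K'⊕ipad) ∥ m = e4 67 cb f3 ∥ e8 f4 66 14.
Inner hash: sum = 228+103+203+243+232+244+102+20 = 1375 → 05 5f.
Outer input = (K'⊕opad) ∥ inner = 8e 0d a1 99 ∥ 05 5f.
Outer hash (tag): sum = 142+13+161+153+5+95 = 569 → 02 39.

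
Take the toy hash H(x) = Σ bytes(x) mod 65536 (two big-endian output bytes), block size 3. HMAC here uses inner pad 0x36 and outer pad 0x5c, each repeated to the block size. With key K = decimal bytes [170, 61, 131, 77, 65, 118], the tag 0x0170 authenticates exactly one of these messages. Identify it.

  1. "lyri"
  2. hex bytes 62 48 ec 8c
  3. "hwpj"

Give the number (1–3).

1

Key decimal bytes [170, 61, 131, 77, 65, 118] = aa 3d 83 4d 41 76 is 6 bytes > B = 3, so hash it first: H(key) = 02 6e, then zero-pad to 3 bytes: K' = 02 6e 00.
K' ⊕ ipad = 34 58 36; K' ⊕ opad = 5e 32 5c.
m1: inner = H(34 58 36 6c 79 72 69) = 02 82; tag = H(5e 32 5c 02 82) = 0170 ← matches
m2: inner = H(34 58 36 62 48 ec 8c) = 02 e4; tag = H(5e 32 5c 02 e4) = 01d2
m3: inner = H(34 58 36 68 77 70 6a) = 02 7b; tag = H(5e 32 5c 02 7b) = 0169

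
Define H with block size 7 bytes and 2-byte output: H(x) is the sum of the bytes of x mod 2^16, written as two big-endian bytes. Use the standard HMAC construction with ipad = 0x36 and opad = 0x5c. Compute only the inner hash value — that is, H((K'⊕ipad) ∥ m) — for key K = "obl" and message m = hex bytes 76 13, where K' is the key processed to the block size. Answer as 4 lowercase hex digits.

Key "obl" = 6f 62 6c is 3 bytes ≤ B = 7; zero-pad to 7 bytes: K' = 6f 62 6c 00 00 00 00.
K' ⊕ ipad = 59 54 5a 36 36 36 36.
Inner input = 59 54 5a 36 36 36 36 ∥ 76 13.
Inner hash: sum = 89+84+90+54+54+54+54+118+19 = 616 → 02 68.

0268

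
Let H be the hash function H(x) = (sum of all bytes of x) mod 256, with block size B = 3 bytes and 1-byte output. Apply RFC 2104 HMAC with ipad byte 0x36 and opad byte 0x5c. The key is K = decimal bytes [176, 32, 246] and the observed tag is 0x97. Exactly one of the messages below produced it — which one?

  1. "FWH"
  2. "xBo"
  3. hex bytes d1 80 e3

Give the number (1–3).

2

Key decimal bytes [176, 32, 246] = b0 20 f6 is exactly B = 3 bytes: K' = b0 20 f6.
K' ⊕ ipad = 86 16 c0; K' ⊕ opad = ec 7c aa.
m1: inner = H(86 16 c0 46 57 48) = 41; tag = H(ec 7c aa 41) = 53
m2: inner = H(86 16 c0 78 42 6f) = 85; tag = H(ec 7c aa 85) = 97 ← matches
m3: inner = H(86 16 c0 d1 80 e3) = 90; tag = H(ec 7c aa 90) = a2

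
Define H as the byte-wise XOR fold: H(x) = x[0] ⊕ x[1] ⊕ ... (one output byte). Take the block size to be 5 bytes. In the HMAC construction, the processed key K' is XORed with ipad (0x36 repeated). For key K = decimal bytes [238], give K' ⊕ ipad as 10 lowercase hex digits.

Key decimal bytes [238] = ee is 1 byte ≤ B = 5; zero-pad to 5 bytes: K' = ee 00 00 00 00.
XOR each byte with 0x36: ee⊕36=d8, 00⊕36=36, 00⊕36=36, 00⊕36=36, 00⊕36=36.

d836363636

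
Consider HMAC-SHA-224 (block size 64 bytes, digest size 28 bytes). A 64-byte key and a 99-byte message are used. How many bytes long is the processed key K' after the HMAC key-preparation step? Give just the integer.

Key is 64 ≤ 64 bytes, zero-padded: |K'| = 64.

64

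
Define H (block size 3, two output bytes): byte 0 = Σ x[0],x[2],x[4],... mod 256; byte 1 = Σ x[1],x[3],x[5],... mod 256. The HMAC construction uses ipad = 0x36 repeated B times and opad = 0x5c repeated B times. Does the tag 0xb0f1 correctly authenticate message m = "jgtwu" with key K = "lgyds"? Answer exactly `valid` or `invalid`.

invalid

Key "lgyds" = 6c 67 79 64 73 is 5 bytes > B = 3, so hash it first: H(key) = 58 cb, then zero-pad to 3 bytes: K' = 58 cb 00.
K' ⊕ ipad = 6e fd 36; K' ⊕ opad = 04 97 5c.
Inner hash: even-index sum = 386 mod 256 = 130; odd-index sum = 592 mod 256 = 80 → 82 50.
Outer hash (recomputed tag): even-index sum = 176 mod 256 = 176; odd-index sum = 281 mod 256 = 25 → b0 19.
Recomputed tag = b019; claimed = b0f1 → mismatch.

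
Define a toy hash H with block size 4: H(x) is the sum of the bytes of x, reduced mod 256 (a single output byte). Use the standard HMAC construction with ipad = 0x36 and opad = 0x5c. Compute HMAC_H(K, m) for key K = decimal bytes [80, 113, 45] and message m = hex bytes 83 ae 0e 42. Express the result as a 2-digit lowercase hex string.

85

Key decimal bytes [80, 113, 45] = 50 71 2d is 3 bytes ≤ B = 4; zero-pad to 4 bytes: K' = 50 71 2d 00.
K' ⊕ ipad = 66 47 1b 36.  K' ⊕ opad = 0c 2d 71 5c.
Inner input = (K'⊕ipad) ∥ m = 66 47 1b 36 ∥ 83 ae 0e 42.
Inner hash: sum = 102+71+27+54+131+174+14+66 = 639; mod 256 = 127 → 7f.
Outer input = (K'⊕opad) ∥ inner = 0c 2d 71 5c ∥ 7f.
Outer hash (tag): sum = 12+45+113+92+127 = 389; mod 256 = 133 → 85.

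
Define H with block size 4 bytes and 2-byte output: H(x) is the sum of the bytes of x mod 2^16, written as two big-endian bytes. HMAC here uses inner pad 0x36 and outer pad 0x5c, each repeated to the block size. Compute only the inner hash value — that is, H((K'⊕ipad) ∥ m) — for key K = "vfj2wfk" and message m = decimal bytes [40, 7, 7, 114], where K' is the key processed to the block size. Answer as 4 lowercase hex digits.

Key "vfj2wfk" = 76 66 6a 32 77 66 6b is 7 bytes > B = 4, so hash it first: H(key) = 02 c0, then zero-pad to 4 bytes: K' = 02 c0 00 00.
K' ⊕ ipad = 34 f6 36 36.
Inner input = 34 f6 36 36 ∥ 28 07 07 72.
Inner hash: sum = 52+246+54+54+40+7+7+114 = 574 → 02 3e.

023e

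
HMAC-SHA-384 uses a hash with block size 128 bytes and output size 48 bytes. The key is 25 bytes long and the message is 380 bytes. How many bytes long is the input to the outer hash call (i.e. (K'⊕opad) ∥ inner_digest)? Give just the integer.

176

Key is 25 ≤ 128 bytes, zero-padded: |K'| = 128.
Outer input = (K'⊕opad) ∥ H(inner) → 128 + 48 = 176 bytes.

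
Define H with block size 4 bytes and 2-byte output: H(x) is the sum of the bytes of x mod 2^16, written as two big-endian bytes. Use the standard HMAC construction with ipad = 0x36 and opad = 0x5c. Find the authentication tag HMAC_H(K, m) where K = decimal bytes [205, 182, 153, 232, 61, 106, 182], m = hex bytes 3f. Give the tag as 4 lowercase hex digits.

0182

Key decimal bytes [205, 182, 153, 232, 61, 106, 182] = cd b6 99 e8 3d 6a b6 is 7 bytes > B = 4, so hash it first: H(key) = 04 61, then zero-pad to 4 bytes: K' = 04 61 00 00.
K' ⊕ ipad = 32 57 36 36.  K' ⊕ opad = 58 3d 5c 5c.
Inner input = (K'⊕ipad) ∥ m = 32 57 36 36 ∥ 3f.
Inner hash: sum = 50+87+54+54+63 = 308 → 01 34.
Outer input = (K'⊕opad) ∥ inner = 58 3d 5c 5c ∥ 01 34.
Outer hash (tag): sum = 88+61+92+92+1+52 = 386 → 01 82.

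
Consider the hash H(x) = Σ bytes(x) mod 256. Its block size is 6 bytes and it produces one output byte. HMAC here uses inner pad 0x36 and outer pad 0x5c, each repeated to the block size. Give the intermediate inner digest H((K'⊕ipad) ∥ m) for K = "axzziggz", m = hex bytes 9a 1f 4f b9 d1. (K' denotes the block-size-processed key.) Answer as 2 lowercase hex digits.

e8

Key "axzziggz" = 61 78 7a 7a 69 67 67 7a is 8 bytes > B = 6, so hash it first: H(key) = 7e, then zero-pad to 6 bytes: K' = 7e 00 00 00 00 00.
K' ⊕ ipad = 48 36 36 36 36 36.
Inner input = 48 36 36 36 36 36 ∥ 9a 1f 4f b9 d1.
Inner hash: sum = 72+54+54+54+54+54+154+31+79+185+209 = 1000; mod 256 = 232 → e8.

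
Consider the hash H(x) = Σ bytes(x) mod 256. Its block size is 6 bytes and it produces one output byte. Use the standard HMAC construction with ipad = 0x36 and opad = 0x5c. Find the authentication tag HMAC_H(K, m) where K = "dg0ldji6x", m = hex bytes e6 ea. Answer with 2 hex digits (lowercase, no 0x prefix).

Key "dg0ldji6x" = 64 67 30 6c 64 6a 69 36 78 is 9 bytes > B = 6, so hash it first: H(key) = 4c, then zero-pad to 6 bytes: K' = 4c 00 00 00 00 00.
K' ⊕ ipad = 7a 36 36 36 36 36.  K' ⊕ opad = 10 5c 5c 5c 5c 5c.
Inner input = (K'⊕ipad) ∥ m = 7a 36 36 36 36 36 ∥ e6 ea.
Inner hash: sum = 122+54+54+54+54+54+230+234 = 856; mod 256 = 88 → 58.
Outer input = (K'⊕opad) ∥ inner = 10 5c 5c 5c 5c 5c ∥ 58.
Outer hash (tag): sum = 16+92+92+92+92+92+88 = 564; mod 256 = 52 → 34.

34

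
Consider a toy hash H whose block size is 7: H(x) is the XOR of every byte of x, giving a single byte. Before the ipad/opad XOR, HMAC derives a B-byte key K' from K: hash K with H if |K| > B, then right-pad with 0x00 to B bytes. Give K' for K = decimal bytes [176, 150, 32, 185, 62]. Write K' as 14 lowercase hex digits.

b09620b93e0000

Key decimal bytes [176, 150, 32, 185, 62] = b0 96 20 b9 3e is 5 bytes ≤ B = 7; zero-pad to 7 bytes: K' = b0 96 20 b9 3e 00 00.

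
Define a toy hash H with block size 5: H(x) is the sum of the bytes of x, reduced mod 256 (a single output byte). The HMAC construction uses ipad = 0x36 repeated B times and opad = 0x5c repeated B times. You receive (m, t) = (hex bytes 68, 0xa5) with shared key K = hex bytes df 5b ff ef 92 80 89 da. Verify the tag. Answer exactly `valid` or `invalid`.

Key hex bytes df 5b ff ef 92 80 89 da is 8 bytes > B = 5, so hash it first: H(key) = 9d, then zero-pad to 5 bytes: K' = 9d 00 00 00 00.
K' ⊕ ipad = ab 36 36 36 36; K' ⊕ opad = c1 5c 5c 5c 5c.
Inner hash: sum = 171+54+54+54+54+104 = 491; mod 256 = 235 → eb.
Outer hash (recomputed tag): sum = 193+92+92+92+92+235 = 796; mod 256 = 28 → 1c.
Recomputed tag = 1c; claimed = a5 → mismatch.

invalid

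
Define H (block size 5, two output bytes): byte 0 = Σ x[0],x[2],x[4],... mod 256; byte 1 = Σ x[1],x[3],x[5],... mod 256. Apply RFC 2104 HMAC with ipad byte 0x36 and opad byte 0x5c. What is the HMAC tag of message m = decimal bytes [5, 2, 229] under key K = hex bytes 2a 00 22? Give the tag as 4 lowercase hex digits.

Key hex bytes 2a 00 22 is 3 bytes ≤ B = 5; zero-pad to 5 bytes: K' = 2a 00 22 00 00.
K' ⊕ ipad = 1c 36 14 36 36.  K' ⊕ opad = 76 5c 7e 5c 5c.
Inner input = (K'⊕ipad) ∥ m = 1c 36 14 36 36 ∥ 05 02 e5.
Inner hash: even-index sum = 104 mod 256 = 104; odd-index sum = 342 mod 256 = 86 → 68 56.
Outer input = (K'⊕opad) ∥ inner = 76 5c 7e 5c 5c ∥ 68 56.
Outer hash (tag): even-index sum = 422 mod 256 = 166; odd-index sum = 288 mod 256 = 32 → a6 20.

a620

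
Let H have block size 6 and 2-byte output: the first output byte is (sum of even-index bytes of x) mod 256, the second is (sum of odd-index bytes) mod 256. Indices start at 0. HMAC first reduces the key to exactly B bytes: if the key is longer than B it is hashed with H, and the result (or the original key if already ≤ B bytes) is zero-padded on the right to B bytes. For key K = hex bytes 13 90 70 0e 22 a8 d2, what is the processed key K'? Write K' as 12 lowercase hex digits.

|K| = 7 > B = 6, so first hash the key.
H(K): even-index sum = 375 mod 256 = 119; odd-index sum = 326 mod 256 = 70 → 77 46.
Zero-pad H(K) = 77 46 to 6 bytes: K' = 77 46 00 00 00 00.

774600000000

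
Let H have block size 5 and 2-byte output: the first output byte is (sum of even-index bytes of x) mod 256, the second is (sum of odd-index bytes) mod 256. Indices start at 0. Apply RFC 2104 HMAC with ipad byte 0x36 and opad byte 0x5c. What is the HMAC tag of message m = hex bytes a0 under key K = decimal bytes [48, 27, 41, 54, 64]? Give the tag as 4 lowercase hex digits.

ca4c

Key decimal bytes [48, 27, 41, 54, 64] = 30 1b 29 36 40 is exactly B = 5 bytes: K' = 30 1b 29 36 40.
K' ⊕ ipad = 06 2d 1f 00 76.  K' ⊕ opad = 6c 47 75 6a 1c.
Inner input = (K'⊕ipad) ∥ m = 06 2d 1f 00 76 ∥ a0.
Inner hash: even-index sum = 155 mod 256 = 155; odd-index sum = 205 mod 256 = 205 → 9b cd.
Outer input = (K'⊕opad) ∥ inner = 6c 47 75 6a 1c ∥ 9b cd.
Outer hash (tag): even-index sum = 458 mod 256 = 202; odd-index sum = 332 mod 256 = 76 → ca 4c.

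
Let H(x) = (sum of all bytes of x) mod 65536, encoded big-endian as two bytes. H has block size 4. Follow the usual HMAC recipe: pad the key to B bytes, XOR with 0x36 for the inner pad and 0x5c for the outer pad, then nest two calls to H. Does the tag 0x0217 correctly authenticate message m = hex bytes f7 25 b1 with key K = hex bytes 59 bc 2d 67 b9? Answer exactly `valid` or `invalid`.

valid

Key hex bytes 59 bc 2d 67 b9 is 5 bytes > B = 4, so hash it first: H(key) = 02 62, then zero-pad to 4 bytes: K' = 02 62 00 00.
K' ⊕ ipad = 34 54 36 36; K' ⊕ opad = 5e 3e 5c 5c.
Inner hash: sum = 52+84+54+54+247+37+177 = 705 → 02 c1.
Outer hash (recomputed tag): sum = 94+62+92+92+2+193 = 535 → 02 17.
Recomputed tag = 0217; claimed = 0217 → match.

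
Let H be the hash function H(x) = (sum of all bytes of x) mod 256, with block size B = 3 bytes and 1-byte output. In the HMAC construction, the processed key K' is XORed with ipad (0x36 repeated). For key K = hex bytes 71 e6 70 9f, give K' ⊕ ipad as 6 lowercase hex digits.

Key hex bytes 71 e6 70 9f is 4 bytes > B = 3, so hash it first: H(key) = 66, then zero-pad to 3 bytes: K' = 66 00 00.
XOR each byte with 0x36: 66⊕36=50, 00⊕36=36, 00⊕36=36.

503636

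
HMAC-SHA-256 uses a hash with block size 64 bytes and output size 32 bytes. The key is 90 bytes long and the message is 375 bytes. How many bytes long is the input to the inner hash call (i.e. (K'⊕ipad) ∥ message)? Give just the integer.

439

Key is 90 > 64 bytes, so it is hashed to 32 bytes then zero-padded to 64: |K'| = 64.
Inner input = (K'⊕ipad) ∥ m → 64 + 375 = 439 bytes.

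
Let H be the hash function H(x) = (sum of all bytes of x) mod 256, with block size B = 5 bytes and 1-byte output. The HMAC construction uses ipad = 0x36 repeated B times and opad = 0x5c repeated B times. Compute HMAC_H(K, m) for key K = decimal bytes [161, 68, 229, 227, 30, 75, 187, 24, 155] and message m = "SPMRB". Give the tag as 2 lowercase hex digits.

56

Key decimal bytes [161, 68, 229, 227, 30, 75, 187, 24, 155] = a1 44 e5 e3 1e 4b bb 18 9b is 9 bytes > B = 5, so hash it first: H(key) = 84, then zero-pad to 5 bytes: K' = 84 00 00 00 00.
K' ⊕ ipad = b2 36 36 36 36.  K' ⊕ opad = d8 5c 5c 5c 5c.
Inner input = (K'⊕ipad) ∥ m = b2 36 36 36 36 ∥ 53 50 4d 52 42.
Inner hash: sum = 178+54+54+54+54+83+80+77+82+66 = 782; mod 256 = 14 → 0e.
Outer input = (K'⊕opad) ∥ inner = d8 5c 5c 5c 5c ∥ 0e.
Outer hash (tag): sum = 216+92+92+92+92+14 = 598; mod 256 = 86 → 56.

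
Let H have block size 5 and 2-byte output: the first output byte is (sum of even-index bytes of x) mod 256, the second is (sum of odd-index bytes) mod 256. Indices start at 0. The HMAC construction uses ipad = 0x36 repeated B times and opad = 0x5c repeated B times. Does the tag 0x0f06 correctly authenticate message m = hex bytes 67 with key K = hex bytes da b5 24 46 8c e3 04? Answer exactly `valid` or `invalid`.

invalid

Key hex bytes da b5 24 46 8c e3 04 is 7 bytes > B = 5, so hash it first: H(key) = 8e de, then zero-pad to 5 bytes: K' = 8e de 00 00 00.
K' ⊕ ipad = b8 e8 36 36 36; K' ⊕ opad = d2 82 5c 5c 5c.
Inner hash: even-index sum = 292 mod 256 = 36; odd-index sum = 389 mod 256 = 133 → 24 85.
Outer hash (recomputed tag): even-index sum = 527 mod 256 = 15; odd-index sum = 258 mod 256 = 2 → 0f 02.
Recomputed tag = 0f02; claimed = 0f06 → mismatch.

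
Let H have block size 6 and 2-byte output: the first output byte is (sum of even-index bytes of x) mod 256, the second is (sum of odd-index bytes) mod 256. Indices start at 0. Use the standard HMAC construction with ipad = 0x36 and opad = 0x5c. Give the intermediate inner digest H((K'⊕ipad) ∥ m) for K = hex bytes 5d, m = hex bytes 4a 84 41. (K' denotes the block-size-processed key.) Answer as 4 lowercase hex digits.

Key hex bytes 5d is 1 byte ≤ B = 6; zero-pad to 6 bytes: K' = 5d 00 00 00 00 00.
K' ⊕ ipad = 6b 36 36 36 36 36.
Inner input = 6b 36 36 36 36 36 ∥ 4a 84 41.
Inner hash: even-index sum = 354 mod 256 = 98; odd-index sum = 294 mod 256 = 38 → 62 26.

6226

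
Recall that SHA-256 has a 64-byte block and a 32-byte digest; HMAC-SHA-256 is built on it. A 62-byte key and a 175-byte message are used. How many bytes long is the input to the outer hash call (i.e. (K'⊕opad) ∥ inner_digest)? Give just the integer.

Key is 62 ≤ 64 bytes, zero-padded: |K'| = 64.
Outer input = (K'⊕opad) ∥ H(inner) → 64 + 32 = 96 bytes.

96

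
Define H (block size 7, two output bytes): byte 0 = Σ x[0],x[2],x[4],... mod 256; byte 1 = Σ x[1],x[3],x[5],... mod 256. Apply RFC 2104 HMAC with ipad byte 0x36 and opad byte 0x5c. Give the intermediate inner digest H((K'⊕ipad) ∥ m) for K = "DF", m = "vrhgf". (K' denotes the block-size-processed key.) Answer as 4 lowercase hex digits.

ed20

Key "DF" = 44 46 is 2 bytes ≤ B = 7; zero-pad to 7 bytes: K' = 44 46 00 00 00 00 00.
K' ⊕ ipad = 72 70 36 36 36 36 36.
Inner input = 72 70 36 36 36 36 36 ∥ 76 72 68 67 66.
Inner hash: even-index sum = 493 mod 256 = 237; odd-index sum = 544 mod 256 = 32 → ed 20.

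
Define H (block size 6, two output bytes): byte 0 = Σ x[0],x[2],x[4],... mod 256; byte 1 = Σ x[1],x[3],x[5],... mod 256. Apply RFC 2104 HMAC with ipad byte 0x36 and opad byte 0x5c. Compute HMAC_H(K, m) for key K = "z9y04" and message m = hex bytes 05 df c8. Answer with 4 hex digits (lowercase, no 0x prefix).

1d57

Key "z9y04" = 7a 39 79 30 34 is 5 bytes ≤ B = 6; zero-pad to 6 bytes: K' = 7a 39 79 30 34 00.
K' ⊕ ipad = 4c 0f 4f 06 02 36.  K' ⊕ opad = 26 65 25 6c 68 5c.
Inner input = (K'⊕ipad) ∥ m = 4c 0f 4f 06 02 36 ∥ 05 df c8.
Inner hash: even-index sum = 362 mod 256 = 106; odd-index sum = 298 mod 256 = 42 → 6a 2a.
Outer input = (K'⊕opad) ∥ inner = 26 65 25 6c 68 5c ∥ 6a 2a.
Outer hash (tag): even-index sum = 285 mod 256 = 29; odd-index sum = 343 mod 256 = 87 → 1d 57.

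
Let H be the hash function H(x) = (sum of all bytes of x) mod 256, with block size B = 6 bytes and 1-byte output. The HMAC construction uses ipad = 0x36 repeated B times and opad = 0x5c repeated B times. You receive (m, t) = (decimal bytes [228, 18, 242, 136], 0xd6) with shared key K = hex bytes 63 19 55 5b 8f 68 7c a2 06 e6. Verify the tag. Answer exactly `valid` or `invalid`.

valid

Key hex bytes 63 19 55 5b 8f 68 7c a2 06 e6 is 10 bytes > B = 6, so hash it first: H(key) = 2d, then zero-pad to 6 bytes: K' = 2d 00 00 00 00 00.
K' ⊕ ipad = 1b 36 36 36 36 36; K' ⊕ opad = 71 5c 5c 5c 5c 5c.
Inner hash: sum = 27+54+54+54+54+54+228+18+242+136 = 921; mod 256 = 153 → 99.
Outer hash (recomputed tag): sum = 113+92+92+92+92+92+153 = 726; mod 256 = 214 → d6.
Recomputed tag = d6; claimed = d6 → match.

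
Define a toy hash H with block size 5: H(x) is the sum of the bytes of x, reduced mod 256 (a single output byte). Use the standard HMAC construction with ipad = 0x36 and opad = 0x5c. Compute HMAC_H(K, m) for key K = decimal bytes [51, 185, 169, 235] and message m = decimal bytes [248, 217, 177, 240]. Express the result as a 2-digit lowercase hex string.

14

Key decimal bytes [51, 185, 169, 235] = 33 b9 a9 eb is 4 bytes ≤ B = 5; zero-pad to 5 bytes: K' = 33 b9 a9 eb 00.
K' ⊕ ipad = 05 8f 9f dd 36.  K' ⊕ opad = 6f e5 f5 b7 5c.
Inner input = (K'⊕ipad) ∥ m = 05 8f 9f dd 36 ∥ f8 d9 b1 f0.
Inner hash: sum = 5+143+159+221+54+248+217+177+240 = 1464; mod 256 = 184 → b8.
Outer input = (K'⊕opad) ∥ inner = 6f e5 f5 b7 5c ∥ b8.
Outer hash (tag): sum = 111+229+245+183+92+184 = 1044; mod 256 = 20 → 14.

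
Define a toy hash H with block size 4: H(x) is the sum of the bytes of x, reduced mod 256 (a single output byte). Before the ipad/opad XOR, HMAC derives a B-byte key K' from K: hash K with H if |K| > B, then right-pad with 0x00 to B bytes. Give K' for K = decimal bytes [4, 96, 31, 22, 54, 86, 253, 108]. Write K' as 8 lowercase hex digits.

8e000000

|K| = 8 > B = 4, so first hash the key.
H(K): sum = 4+96+31+22+54+86+253+108 = 654; mod 256 = 142 → 8e.
Zero-pad H(K) = 8e to 4 bytes: K' = 8e 00 00 00.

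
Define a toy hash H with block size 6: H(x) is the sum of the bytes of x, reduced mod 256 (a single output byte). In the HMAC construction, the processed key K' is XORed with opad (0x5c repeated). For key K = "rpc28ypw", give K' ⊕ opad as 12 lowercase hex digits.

Key "rpc28ypw" = 72 70 63 32 38 79 70 77 is 8 bytes > B = 6, so hash it first: H(key) = 0f, then zero-pad to 6 bytes: K' = 0f 00 00 00 00 00.
XOR each byte with 0x5c: 0f⊕5c=53, 00⊕5c=5c, 00⊕5c=5c, 00⊕5c=5c, 00⊕5c=5c, 00⊕5c=5c.

535c5c5c5c5c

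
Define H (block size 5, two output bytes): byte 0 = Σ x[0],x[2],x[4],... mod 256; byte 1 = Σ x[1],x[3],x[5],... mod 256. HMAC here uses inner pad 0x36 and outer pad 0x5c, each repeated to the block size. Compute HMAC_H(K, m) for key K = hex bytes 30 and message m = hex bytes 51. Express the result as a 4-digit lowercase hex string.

e12a

Key hex bytes 30 is 1 byte ≤ B = 5; zero-pad to 5 bytes: K' = 30 00 00 00 00.
K' ⊕ ipad = 06 36 36 36 36.  K' ⊕ opad = 6c 5c 5c 5c 5c.
Inner input = (K'⊕ipad) ∥ m = 06 36 36 36 36 ∥ 51.
Inner hash: even-index sum = 114 mod 256 = 114; odd-index sum = 189 mod 256 = 189 → 72 bd.
Outer input = (K'⊕opad) ∥ inner = 6c 5c 5c 5c 5c ∥ 72 bd.
Outer hash (tag): even-index sum = 481 mod 256 = 225; odd-index sum = 298 mod 256 = 42 → e1 2a.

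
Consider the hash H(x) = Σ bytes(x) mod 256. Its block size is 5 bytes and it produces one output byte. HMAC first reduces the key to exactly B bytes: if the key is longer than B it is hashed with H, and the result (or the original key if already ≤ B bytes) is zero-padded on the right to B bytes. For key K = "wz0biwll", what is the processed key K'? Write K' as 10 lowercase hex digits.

|K| = 8 > B = 5, so first hash the key.
H(K): sum = 119+122+48+98+105+119+108+108 = 827; mod 256 = 59 → 3b.
Zero-pad H(K) = 3b to 5 bytes: K' = 3b 00 00 00 00.

3b00000000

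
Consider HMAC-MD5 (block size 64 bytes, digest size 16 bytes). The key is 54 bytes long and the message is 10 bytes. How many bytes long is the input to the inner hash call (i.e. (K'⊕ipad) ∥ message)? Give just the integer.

74

Key is 54 ≤ 64 bytes, zero-padded: |K'| = 64.
Inner input = (K'⊕ipad) ∥ m → 64 + 10 = 74 bytes.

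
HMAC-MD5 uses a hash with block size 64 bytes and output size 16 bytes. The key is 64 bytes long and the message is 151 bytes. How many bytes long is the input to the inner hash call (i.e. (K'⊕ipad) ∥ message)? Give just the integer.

215

Key is 64 ≤ 64 bytes, zero-padded: |K'| = 64.
Inner input = (K'⊕ipad) ∥ m → 64 + 151 = 215 bytes.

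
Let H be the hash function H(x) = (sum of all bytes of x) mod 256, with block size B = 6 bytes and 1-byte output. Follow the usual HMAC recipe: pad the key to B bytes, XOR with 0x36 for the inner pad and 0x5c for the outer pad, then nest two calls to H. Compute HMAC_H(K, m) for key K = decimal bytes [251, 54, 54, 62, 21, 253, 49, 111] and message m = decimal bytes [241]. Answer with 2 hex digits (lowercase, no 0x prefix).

37

Key decimal bytes [251, 54, 54, 62, 21, 253, 49, 111] = fb 36 36 3e 15 fd 31 6f is 8 bytes > B = 6, so hash it first: H(key) = 57, then zero-pad to 6 bytes: K' = 57 00 00 00 00 00.
K' ⊕ ipad = 61 36 36 36 36 36.  K' ⊕ opad = 0b 5c 5c 5c 5c 5c.
Inner input = (K'⊕ipad) ∥ m = 61 36 36 36 36 36 ∥ f1.
Inner hash: sum = 97+54+54+54+54+54+241 = 608; mod 256 = 96 → 60.
Outer input = (K'⊕opad) ∥ inner = 0b 5c 5c 5c 5c 5c ∥ 60.
Outer hash (tag): sum = 11+92+92+92+92+92+96 = 567; mod 256 = 55 → 37.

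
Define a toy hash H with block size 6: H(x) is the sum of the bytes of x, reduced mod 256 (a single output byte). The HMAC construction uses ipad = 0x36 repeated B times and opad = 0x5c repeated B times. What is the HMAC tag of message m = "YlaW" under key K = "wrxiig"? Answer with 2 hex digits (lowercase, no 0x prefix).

81

Key "wrxiig" = 77 72 78 69 69 67 is exactly B = 6 bytes: K' = 77 72 78 69 69 67.
K' ⊕ ipad = 41 44 4e 5f 5f 51.  K' ⊕ opad = 2b 2e 24 35 35 3b.
Inner input = (K'⊕ipad) ∥ m = 41 44 4e 5f 5f 51 ∥ 59 6c 61 57.
Inner hash: sum = 65+68+78+95+95+81+89+108+97+87 = 863; mod 256 = 95 → 5f.
Outer input = (K'⊕opad) ∥ inner = 2b 2e 24 35 35 3b ∥ 5f.
Outer hash (tag): sum = 43+46+36+53+53+59+95 = 385; mod 256 = 129 → 81.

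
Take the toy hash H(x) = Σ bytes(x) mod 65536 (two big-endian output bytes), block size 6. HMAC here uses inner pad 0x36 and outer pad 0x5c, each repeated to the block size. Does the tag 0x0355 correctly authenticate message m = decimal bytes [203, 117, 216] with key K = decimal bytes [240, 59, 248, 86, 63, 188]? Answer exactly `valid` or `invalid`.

Key decimal bytes [240, 59, 248, 86, 63, 188] = f0 3b f8 56 3f bc is exactly B = 6 bytes: K' = f0 3b f8 56 3f bc.
K' ⊕ ipad = c6 0d ce 60 09 8a; K' ⊕ opad = ac 67 a4 0a 63 e0.
Inner hash: sum = 198+13+206+96+9+138+203+117+216 = 1196 → 04 ac.
Outer hash (recomputed tag): sum = 172+103+164+10+99+224+4+172 = 948 → 03 b4.
Recomputed tag = 03b4; claimed = 0355 → mismatch.

invalid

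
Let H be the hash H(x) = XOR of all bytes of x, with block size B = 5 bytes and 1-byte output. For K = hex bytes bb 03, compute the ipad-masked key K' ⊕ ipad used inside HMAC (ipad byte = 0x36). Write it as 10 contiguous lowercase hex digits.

Key hex bytes bb 03 is 2 bytes ≤ B = 5; zero-pad to 5 bytes: K' = bb 03 00 00 00.
XOR each byte with 0x36: bb⊕36=8d, 03⊕36=35, 00⊕36=36, 00⊕36=36, 00⊕36=36.

8d35363636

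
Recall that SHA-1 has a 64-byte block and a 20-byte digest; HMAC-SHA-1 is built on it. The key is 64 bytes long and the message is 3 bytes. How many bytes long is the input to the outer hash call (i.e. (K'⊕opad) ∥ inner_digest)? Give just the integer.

Key is 64 ≤ 64 bytes, zero-padded: |K'| = 64.
Outer input = (K'⊕opad) ∥ H(inner) → 64 + 20 = 84 bytes.

84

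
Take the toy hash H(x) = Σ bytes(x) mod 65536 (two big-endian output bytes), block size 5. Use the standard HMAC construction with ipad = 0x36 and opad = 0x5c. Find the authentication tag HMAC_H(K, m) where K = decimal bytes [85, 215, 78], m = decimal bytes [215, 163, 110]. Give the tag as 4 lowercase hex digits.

Key decimal bytes [85, 215, 78] = 55 d7 4e is 3 bytes ≤ B = 5; zero-pad to 5 bytes: K' = 55 d7 4e 00 00.
K' ⊕ ipad = 63 e1 78 36 36.  K' ⊕ opad = 09 8b 12 5c 5c.
Inner input = (K'⊕ipad) ∥ m = 63 e1 78 36 36 ∥ d7 a3 6e.
Inner hash: sum = 99+225+120+54+54+215+163+110 = 1040 → 04 10.
Outer input = (K'⊕opad) ∥ inner = 09 8b 12 5c 5c ∥ 04 10.
Outer hash (tag): sum = 9+139+18+92+92+4+16 = 370 → 01 72.

0172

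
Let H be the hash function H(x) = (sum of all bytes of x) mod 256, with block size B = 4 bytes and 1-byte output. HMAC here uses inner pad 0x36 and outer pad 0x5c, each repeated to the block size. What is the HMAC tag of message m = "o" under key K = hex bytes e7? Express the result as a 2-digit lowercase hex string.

b1

Key hex bytes e7 is 1 byte ≤ B = 4; zero-pad to 4 bytes: K' = e7 00 00 00.
K' ⊕ ipad = d1 36 36 36.  K' ⊕ opad = bb 5c 5c 5c.
Inner input = (K'⊕ipad) ∥ m = d1 36 36 36 ∥ 6f.
Inner hash: sum = 209+54+54+54+111 = 482; mod 256 = 226 → e2.
Outer input = (K'⊕opad) ∥ inner = bb 5c 5c 5c ∥ e2.
Outer hash (tag): sum = 187+92+92+92+226 = 689; mod 256 = 177 → b1.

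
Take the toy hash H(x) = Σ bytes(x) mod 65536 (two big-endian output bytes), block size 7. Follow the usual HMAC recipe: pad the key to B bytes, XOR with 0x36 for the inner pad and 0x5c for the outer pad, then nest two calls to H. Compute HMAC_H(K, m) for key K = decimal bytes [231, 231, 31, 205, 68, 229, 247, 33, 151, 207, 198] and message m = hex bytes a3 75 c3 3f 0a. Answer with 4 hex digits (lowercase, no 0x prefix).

0319

Key decimal bytes [231, 231, 31, 205, 68, 229, 247, 33, 151, 207, 198] = e7 e7 1f cd 44 e5 f7 21 97 cf c6 is 11 bytes > B = 7, so hash it first: H(key) = 07 27, then zero-pad to 7 bytes: K' = 07 27 00 00 00 00 00.
K' ⊕ ipad = 31 11 36 36 36 36 36.  K' ⊕ opad = 5b 7b 5c 5c 5c 5c 5c.
Inner input = (K'⊕ipad) ∥ m = 31 11 36 36 36 36 36 ∥ a3 75 c3 3f 0a.
Inner hash: sum = 49+17+54+54+54+54+54+163+117+195+63+10 = 884 → 03 74.
Outer input = (K'⊕opad) ∥ inner = 5b 7b 5c 5c 5c 5c 5c ∥ 03 74.
Outer hash (tag): sum = 91+123+92+92+92+92+92+3+116 = 793 → 03 19.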